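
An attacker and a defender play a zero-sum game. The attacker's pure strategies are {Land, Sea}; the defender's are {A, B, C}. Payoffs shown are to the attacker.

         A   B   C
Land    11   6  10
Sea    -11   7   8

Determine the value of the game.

143/23

Row minima: Land → 6, Sea → -11; maximin = 6.
Column maxima: A → 11, B → 7, C → 10; minimax = 7.
6 ≠ 7, so there is no saddle point; optimal play is mixed.
C is strictly dominated by B (it gives the attacker strictly more in every row), so the defender never plays it.
On the remaining 2×2 (Land, Sea vs A, B):
Let the attacker play Land with probability p. Expected payoff against A: 11p + (-11)(1−p) = 22p − 11; against B: 6p + 7(1−p) = −p + 7.
Setting these equal: 22p − 11 = −p + 7 ⇒ 23p = 18 ⇒ p = 18/23, and the value is (22)·(18/23) − 11 = 143/23.
For the defender: with q = P(A), equating Land's and Sea's payoffs gives 5q + 6 = −18q + 7 ⇒ q = 1/23.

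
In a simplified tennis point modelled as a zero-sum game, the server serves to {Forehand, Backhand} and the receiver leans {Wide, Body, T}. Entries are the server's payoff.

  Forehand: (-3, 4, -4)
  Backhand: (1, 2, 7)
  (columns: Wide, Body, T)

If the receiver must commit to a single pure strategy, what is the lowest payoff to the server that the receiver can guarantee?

1

Column maxima: Wide → 1, Body → 4, T → 7.
The smallest of these is 1.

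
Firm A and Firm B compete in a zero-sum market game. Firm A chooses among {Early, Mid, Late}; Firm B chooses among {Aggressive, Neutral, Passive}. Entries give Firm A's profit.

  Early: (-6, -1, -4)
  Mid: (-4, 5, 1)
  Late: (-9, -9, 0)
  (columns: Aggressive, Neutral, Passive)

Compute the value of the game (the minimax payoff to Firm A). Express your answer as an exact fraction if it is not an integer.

Row minima: Early → -6, Mid → -4, Late → -9; maximin = -4.
Column maxima: Aggressive → -4, Neutral → 5, Passive → 1; minimax = -4.
Since maximin = minimax = -4, there is a saddle point and the value is -4.

-4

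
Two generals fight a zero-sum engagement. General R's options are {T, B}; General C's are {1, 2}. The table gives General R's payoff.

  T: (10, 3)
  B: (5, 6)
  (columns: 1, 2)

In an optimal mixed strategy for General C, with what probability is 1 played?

Row minima: T → 3, B → 5; maximin = 5.
Column maxima: 1 → 10, 2 → 6; minimax = 6.
5 ≠ 6, so there is no saddle point; optimal play is mixed.
Let General R play T with probability p. Expected payoff against 1: 10p + 5(1−p) = 5p + 5; against 2: 3p + 6(1−p) = −3p + 6.
Setting these equal: 5p + 5 = −3p + 6 ⇒ 8p = 1 ⇒ p = 1/8, and the value is (5)·(1/8) + 5 = 45/8.
For General C: with q = P(1), equating T's and B's payoffs gives 7q + 3 = −q + 6 ⇒ q = 3/8.

3/8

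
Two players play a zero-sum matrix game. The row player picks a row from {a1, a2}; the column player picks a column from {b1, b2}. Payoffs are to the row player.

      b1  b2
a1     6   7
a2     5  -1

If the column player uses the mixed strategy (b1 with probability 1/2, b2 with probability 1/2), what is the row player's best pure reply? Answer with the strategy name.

Expected payoff of a1: (1/2)·6 + (1/2)·7 = 13/2.
Expected payoff of a2: (1/2)·5 + (1/2)·(-1) = 2.
The largest is 13/2, so the row player's best response is a1.

a1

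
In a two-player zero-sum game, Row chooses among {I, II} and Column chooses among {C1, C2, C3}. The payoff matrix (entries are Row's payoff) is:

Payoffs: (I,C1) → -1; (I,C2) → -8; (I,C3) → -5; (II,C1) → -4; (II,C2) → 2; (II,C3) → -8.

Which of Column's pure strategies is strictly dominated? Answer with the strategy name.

C1

C3 holds Row's payoff strictly below C1 in every row: -5 < -1, -8 < -4.
So C1 is strictly dominated for Column.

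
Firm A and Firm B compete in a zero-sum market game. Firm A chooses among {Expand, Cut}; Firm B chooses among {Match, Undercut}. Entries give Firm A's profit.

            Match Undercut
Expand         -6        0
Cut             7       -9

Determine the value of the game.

Row minima: Expand → -6, Cut → -9; maximin = -6.
Column maxima: Match → 7, Undercut → 0; minimax = 0.
-6 ≠ 0, so there is no saddle point; optimal play is mixed.
Let Firm A play Expand with probability p. Expected payoff against Match: (-6)p + 7(1−p) = −13p + 7; against Undercut: 0p + (-9)(1−p) = 9p − 9.
Setting these equal: −13p + 7 = 9p − 9 ⇒ −22p = -16 ⇒ p = 8/11, and the value is (-13)·(8/11) + 7 = -27/11.
For Firm B: with q = P(Match), equating Expand's and Cut's payoffs gives −6q = 16q − 9 ⇒ q = 9/22.

-27/11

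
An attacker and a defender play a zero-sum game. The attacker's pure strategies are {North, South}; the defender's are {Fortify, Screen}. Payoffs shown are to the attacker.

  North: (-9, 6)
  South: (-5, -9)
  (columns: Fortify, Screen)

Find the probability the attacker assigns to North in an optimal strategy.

Row minima: North → -9, South → -9; maximin = -9.
Column maxima: Fortify → -5, Screen → 6; minimax = -5.
-9 ≠ -5, so there is no saddle point; optimal play is mixed.
Let the attacker play North with probability p. Expected payoff against Fortify: (-9)p + (-5)(1−p) = −4p − 5; against Screen: 6p + (-9)(1−p) = 15p − 9.
Setting these equal: −4p − 5 = 15p − 9 ⇒ −19p = -4 ⇒ p = 4/19, and the value is (-4)·(4/19) − 5 = -111/19.
For the defender: with q = P(Fortify), equating North's and South's payoffs gives −15q + 6 = 4q − 9 ⇒ q = 15/19.

4/19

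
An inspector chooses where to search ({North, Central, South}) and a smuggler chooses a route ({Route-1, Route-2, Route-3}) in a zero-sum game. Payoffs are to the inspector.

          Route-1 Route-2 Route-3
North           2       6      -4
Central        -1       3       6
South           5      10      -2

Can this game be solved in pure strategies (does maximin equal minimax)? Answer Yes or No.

No

Row minima: North → -4, Central → -1, South → -2; maximin = -1.
Column maxima: Route-1 → 5, Route-2 → 10, Route-3 → 6; minimax = 5.
-1 ≠ 5, so no pure-strategy equilibrium exists.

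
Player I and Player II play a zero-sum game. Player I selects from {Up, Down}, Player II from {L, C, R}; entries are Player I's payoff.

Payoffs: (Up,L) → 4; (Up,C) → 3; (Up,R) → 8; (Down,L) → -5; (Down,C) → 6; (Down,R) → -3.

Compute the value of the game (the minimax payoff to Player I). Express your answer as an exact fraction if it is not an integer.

13/4

Row minima: Up → 3, Down → -5; maximin = 3.
Column maxima: L → 4, C → 6, R → 8; minimax = 4.
3 ≠ 4, so there is no saddle point; optimal play is mixed.
R is strictly dominated by L (it gives Player I strictly more in every row), so Player II never plays it.
On the remaining 2×2 (Up, Down vs L, C):
Let Player I play Up with probability p. Expected payoff against L: 4p + (-5)(1−p) = 9p − 5; against C: 3p + 6(1−p) = −3p + 6.
Setting these equal: 9p − 5 = −3p + 6 ⇒ 12p = 11 ⇒ p = 11/12, and the value is (9)·(11/12) − 5 = 13/4.
For Player II: with q = P(L), equating Up's and Down's payoffs gives q + 3 = −11q + 6 ⇒ q = 1/4.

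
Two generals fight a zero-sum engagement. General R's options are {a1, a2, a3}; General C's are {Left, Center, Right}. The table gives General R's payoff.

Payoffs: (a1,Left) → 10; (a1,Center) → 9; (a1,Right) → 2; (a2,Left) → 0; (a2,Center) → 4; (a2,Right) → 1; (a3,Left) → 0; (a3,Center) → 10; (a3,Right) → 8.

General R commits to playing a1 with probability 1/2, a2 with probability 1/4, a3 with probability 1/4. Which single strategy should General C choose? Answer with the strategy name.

Right

If General C plays Left, General R's expected payoff is (1/2)·10 + (1/4)·0 + (1/4)·0 = 5.
If General C plays Center, General R's expected payoff is (1/2)·9 + (1/4)·4 + (1/4)·10 = 8.
If General C plays Right, General R's expected payoff is (1/2)·2 + (1/4)·1 + (1/4)·8 = 13/4.
General C minimizes General R's payoff; the smallest is 13/4, so the best response is Right.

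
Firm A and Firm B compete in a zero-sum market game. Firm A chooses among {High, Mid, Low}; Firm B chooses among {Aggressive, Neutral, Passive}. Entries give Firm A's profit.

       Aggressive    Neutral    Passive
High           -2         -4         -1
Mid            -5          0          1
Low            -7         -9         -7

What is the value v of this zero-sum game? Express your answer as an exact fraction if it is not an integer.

Row minima: High → -4, Mid → -5, Low → -9; maximin = -4.
Column maxima: Aggressive → -2, Neutral → 0, Passive → 1; minimax = -2.
-4 ≠ -2, so there is no saddle point; optimal play is mixed.
Low is strictly dominated by High, so Firm A never plays it.
With Low eliminated, Passive is strictly dominated by Aggressive (it gives Firm A strictly more in every remaining row), so Firm B never plays it.
On the remaining 2×2 (High, Mid vs Aggressive, Neutral):
Let Firm A play High with probability p. Expected payoff against Aggressive: (-2)p + (-5)(1−p) = 3p − 5; against Neutral: (-4)p + 0(1−p) = −4p.
Setting these equal: 3p − 5 = −4p ⇒ 7p = 5 ⇒ p = 5/7, and the value is (3)·(5/7) − 5 = -20/7.
For Firm B: with q = P(Aggressive), equating High's and Mid's payoffs gives 2q − 4 = −5q ⇒ q = 4/7.

-20/7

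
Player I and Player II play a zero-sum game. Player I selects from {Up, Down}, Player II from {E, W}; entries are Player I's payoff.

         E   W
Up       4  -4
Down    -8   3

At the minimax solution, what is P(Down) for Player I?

8/19

Row minima: Up → -4, Down → -8; maximin = -4.
Column maxima: E → 4, W → 3; minimax = 3.
-4 ≠ 3, so there is no saddle point; optimal play is mixed.
Let Player I play Up with probability p. Expected payoff against E: 4p + (-8)(1−p) = 12p − 8; against W: (-4)p + 3(1−p) = −7p + 3.
Setting these equal: 12p − 8 = −7p + 3 ⇒ 19p = 11 ⇒ p = 11/19, and the value is (12)·(11/19) − 8 = -20/19.
For Player II: with q = P(E), equating Up's and Down's payoffs gives 8q − 4 = −11q + 3 ⇒ q = 7/19.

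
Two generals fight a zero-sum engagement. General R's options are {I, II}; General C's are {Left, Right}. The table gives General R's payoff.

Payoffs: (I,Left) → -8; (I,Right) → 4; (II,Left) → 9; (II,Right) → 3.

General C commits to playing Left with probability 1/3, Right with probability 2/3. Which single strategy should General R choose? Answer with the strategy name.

II

Expected payoff of I: (1/3)·(-8) + (2/3)·4 = 0.
Expected payoff of II: (1/3)·9 + (2/3)·3 = 5.
The largest is 5, so General R's best response is II.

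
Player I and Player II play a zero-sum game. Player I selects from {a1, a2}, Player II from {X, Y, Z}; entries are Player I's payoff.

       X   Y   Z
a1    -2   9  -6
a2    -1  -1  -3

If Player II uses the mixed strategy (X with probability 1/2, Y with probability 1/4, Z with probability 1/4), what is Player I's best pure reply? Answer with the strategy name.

a1

Expected payoff of a1: (1/2)·(-2) + (1/4)·9 + (1/4)·(-6) = -1/4.
Expected payoff of a2: (1/2)·(-1) + (1/4)·(-1) + (1/4)·(-3) = -3/2.
The largest is -1/4, so Player I's best response is a1.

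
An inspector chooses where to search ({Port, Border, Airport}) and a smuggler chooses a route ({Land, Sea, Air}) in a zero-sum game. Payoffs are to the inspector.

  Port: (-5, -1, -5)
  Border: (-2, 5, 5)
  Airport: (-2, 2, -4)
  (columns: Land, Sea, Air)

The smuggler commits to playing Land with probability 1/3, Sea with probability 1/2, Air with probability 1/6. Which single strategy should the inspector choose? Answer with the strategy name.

Border

Expected payoff of Port: (1/3)·(-5) + (1/2)·(-1) + (1/6)·(-5) = -3.
Expected payoff of Border: (1/3)·(-2) + (1/2)·5 + (1/6)·5 = 8/3.
Expected payoff of Airport: (1/3)·(-2) + (1/2)·2 + (1/6)·(-4) = -1/3.
The largest is 8/3, so the inspector's best response is Border.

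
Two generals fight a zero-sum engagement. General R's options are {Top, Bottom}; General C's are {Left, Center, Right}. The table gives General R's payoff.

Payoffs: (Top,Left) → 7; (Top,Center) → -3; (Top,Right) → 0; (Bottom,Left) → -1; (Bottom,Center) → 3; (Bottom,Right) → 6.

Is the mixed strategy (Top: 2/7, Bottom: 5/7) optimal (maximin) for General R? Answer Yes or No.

Against Left this mix gives (2/7)·7 + (5/7)·(-1) = 9/7.
Against Center this mix gives (2/7)·(-3) + (5/7)·3 = 9/7.
Against Right this mix gives (2/7)·0 + (5/7)·6 = 30/7.
All of General C's active replies (Left, Center) yield 9/7, and no column does worse for General R. The mix makes General C indifferent and guarantees 9/7, so it is optimal.

Yes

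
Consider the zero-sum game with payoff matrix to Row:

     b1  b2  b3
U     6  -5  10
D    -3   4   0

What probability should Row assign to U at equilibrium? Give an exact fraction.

Row minima: U → -5, D → -3; maximin = -3.
Column maxima: b1 → 6, b2 → 4, b3 → 10; minimax = 4.
-3 ≠ 4, so there is no saddle point; optimal play is mixed.
b3 is strictly dominated by b1 (it gives Row strictly more in every row), so Column never plays it.
On the remaining 2×2 (U, D vs b1, b2):
Let Row play U with probability p. Expected payoff against b1: 6p + (-3)(1−p) = 9p − 3; against b2: (-5)p + 4(1−p) = −9p + 4.
Setting these equal: 9p − 3 = −9p + 4 ⇒ 18p = 7 ⇒ p = 7/18, and the value is (9)·(7/18) − 3 = 1/2.
For Column: with q = P(b1), equating U's and D's payoffs gives 11q − 5 = −7q + 4 ⇒ q = 1/2.

7/18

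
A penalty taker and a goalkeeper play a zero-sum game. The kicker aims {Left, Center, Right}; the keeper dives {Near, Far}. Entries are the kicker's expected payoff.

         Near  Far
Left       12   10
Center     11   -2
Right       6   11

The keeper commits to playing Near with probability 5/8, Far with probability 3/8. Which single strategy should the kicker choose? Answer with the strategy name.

Left

Expected payoff of Left: (5/8)·12 + (3/8)·10 = 45/4.
Expected payoff of Center: (5/8)·11 + (3/8)·(-2) = 49/8.
Expected payoff of Right: (5/8)·6 + (3/8)·11 = 63/8.
The largest is 45/4, so the kicker's best response is Left.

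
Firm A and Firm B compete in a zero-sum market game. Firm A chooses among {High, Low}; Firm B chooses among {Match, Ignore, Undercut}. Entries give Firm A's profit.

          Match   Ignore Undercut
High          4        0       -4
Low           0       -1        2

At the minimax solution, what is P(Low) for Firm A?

4/7

Row minima: High → -4, Low → -1; maximin = -1.
Column maxima: Match → 4, Ignore → 0, Undercut → 2; minimax = 0.
-1 ≠ 0, so there is no saddle point; optimal play is mixed.
Match is strictly dominated by Ignore (it gives Firm A strictly more in every row), so Firm B never plays it.
On the remaining 2×2 (High, Low vs Ignore, Undercut):
Let Firm A play High with probability p. Expected payoff against Ignore: 0p + (-1)(1−p) = p − 1; against Undercut: (-4)p + 2(1−p) = −6p + 2.
Setting these equal: p − 1 = −6p + 2 ⇒ 7p = 3 ⇒ p = 3/7, and the value is (1)·(3/7) − 1 = -4/7.
For Firm B: with q = P(Ignore), equating High's and Low's payoffs gives 4q − 4 = −3q + 2 ⇒ q = 6/7.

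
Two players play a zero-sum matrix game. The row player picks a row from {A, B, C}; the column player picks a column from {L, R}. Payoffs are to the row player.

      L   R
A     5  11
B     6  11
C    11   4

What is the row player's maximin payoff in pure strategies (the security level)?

Row minima: A → 5, B → 6, C → 4.
The best of these is 6.

6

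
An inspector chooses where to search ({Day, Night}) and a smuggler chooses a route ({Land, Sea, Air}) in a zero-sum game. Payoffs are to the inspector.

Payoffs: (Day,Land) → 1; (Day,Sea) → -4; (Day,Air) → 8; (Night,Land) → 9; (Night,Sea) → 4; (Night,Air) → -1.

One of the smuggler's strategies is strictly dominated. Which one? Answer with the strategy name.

Land

Sea holds the inspector's payoff strictly below Land in every row: -4 < 1, 4 < 9.
So Land is strictly dominated for the smuggler.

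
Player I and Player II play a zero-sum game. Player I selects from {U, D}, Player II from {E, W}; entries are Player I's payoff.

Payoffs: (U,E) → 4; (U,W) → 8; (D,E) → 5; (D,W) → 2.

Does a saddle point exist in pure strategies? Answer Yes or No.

No

Row minima: U → 4, D → 2; maximin = 4.
Column maxima: E → 5, W → 8; minimax = 5.
4 ≠ 5, so no pure-strategy equilibrium exists.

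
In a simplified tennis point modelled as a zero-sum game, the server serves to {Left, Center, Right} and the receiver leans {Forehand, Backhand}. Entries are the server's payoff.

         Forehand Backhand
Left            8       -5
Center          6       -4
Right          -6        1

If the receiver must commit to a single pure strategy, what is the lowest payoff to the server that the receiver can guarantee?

Column maxima: Forehand → 8, Backhand → 1.
The smallest of these is 1.

1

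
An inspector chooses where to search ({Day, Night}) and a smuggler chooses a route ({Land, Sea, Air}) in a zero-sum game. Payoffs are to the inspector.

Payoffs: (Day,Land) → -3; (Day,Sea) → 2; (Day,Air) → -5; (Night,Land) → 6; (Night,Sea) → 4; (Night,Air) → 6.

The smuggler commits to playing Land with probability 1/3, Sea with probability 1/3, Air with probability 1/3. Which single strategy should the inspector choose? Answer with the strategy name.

Expected payoff of Day: (1/3)·(-3) + (1/3)·2 + (1/3)·(-5) = -2.
Expected payoff of Night: (1/3)·6 + (1/3)·4 + (1/3)·6 = 16/3.
The largest is 16/3, so the inspector's best response is Night.

Night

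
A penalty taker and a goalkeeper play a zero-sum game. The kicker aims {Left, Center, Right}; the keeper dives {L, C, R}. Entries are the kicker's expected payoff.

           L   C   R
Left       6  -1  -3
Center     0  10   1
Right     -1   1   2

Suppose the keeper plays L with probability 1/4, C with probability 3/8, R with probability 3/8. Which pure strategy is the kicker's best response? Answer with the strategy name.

Expected payoff of Left: (1/4)·6 + (3/8)·(-1) + (3/8)·(-3) = 0.
Expected payoff of Center: (1/4)·0 + (3/8)·10 + (3/8)·1 = 33/8.
Expected payoff of Right: (1/4)·(-1) + (3/8)·1 + (3/8)·2 = 7/8.
The largest is 33/8, so the kicker's best response is Center.

Center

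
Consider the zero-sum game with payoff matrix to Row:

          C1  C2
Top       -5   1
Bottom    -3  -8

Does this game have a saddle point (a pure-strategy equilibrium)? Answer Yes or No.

Row minima: Top → -5, Bottom → -8; maximin = -5.
Column maxima: C1 → -3, C2 → 1; minimax = -3.
-5 ≠ -3, so no pure-strategy equilibrium exists.

No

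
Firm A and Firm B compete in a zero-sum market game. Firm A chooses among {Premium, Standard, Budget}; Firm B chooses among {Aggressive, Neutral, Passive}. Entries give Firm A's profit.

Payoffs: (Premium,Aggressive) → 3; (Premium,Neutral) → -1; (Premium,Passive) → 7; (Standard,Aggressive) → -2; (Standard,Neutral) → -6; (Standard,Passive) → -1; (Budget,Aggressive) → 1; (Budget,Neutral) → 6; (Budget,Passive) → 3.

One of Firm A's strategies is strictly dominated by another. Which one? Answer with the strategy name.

Standard

Premium gives a strictly higher payoff than Standard against every column: 3 > -2, -1 > -6, 7 > -1.
So Standard is strictly dominated and Firm A never plays it.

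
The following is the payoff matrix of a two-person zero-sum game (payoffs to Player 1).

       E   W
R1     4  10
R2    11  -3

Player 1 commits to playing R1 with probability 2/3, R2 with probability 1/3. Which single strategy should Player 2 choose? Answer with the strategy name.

If Player 2 plays E, Player 1's expected payoff is (2/3)·4 + (1/3)·11 = 19/3.
If Player 2 plays W, Player 1's expected payoff is (2/3)·10 + (1/3)·(-3) = 17/3.
Player 2 minimizes Player 1's payoff; the smallest is 17/3, so the best response is W.

W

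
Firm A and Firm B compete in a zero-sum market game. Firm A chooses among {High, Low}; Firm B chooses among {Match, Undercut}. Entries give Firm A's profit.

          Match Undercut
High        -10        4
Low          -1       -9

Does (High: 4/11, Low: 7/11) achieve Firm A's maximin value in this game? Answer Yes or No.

Against Match this mix gives (4/11)·(-10) + (7/11)·(-1) = -47/11.
Against Undercut this mix gives (4/11)·4 + (7/11)·(-9) = -47/11.
All of Firm B's active replies (Match, Undercut) yield -47/11, and no column does worse for Firm A. The mix makes Firm B indifferent and guarantees -47/11, so it is optimal.

Yes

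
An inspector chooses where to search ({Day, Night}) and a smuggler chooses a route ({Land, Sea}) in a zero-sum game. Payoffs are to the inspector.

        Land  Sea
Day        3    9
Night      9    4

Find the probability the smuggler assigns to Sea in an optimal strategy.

Row minima: Day → 3, Night → 4; maximin = 4.
Column maxima: Land → 9, Sea → 9; minimax = 9.
4 ≠ 9, so there is no saddle point; optimal play is mixed.
Let the inspector play Day with probability p. Expected payoff against Land: 3p + 9(1−p) = −6p + 9; against Sea: 9p + 4(1−p) = 5p + 4.
Setting these equal: −6p + 9 = 5p + 4 ⇒ −11p = -5 ⇒ p = 5/11, and the value is (-6)·(5/11) + 9 = 69/11.
For the smuggler: with q = P(Land), equating Day's and Night's payoffs gives −6q + 9 = 5q + 4 ⇒ q = 5/11.

6/11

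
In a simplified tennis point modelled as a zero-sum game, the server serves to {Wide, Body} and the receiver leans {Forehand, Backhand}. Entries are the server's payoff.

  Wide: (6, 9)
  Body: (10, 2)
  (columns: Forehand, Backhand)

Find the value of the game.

Row minima: Wide → 6, Body → 2; maximin = 6.
Column maxima: Forehand → 10, Backhand → 9; minimax = 9.
6 ≠ 9, so there is no saddle point; optimal play is mixed.
Let the server play Wide with probability p. Expected payoff against Forehand: 6p + 10(1−p) = −4p + 10; against Backhand: 9p + 2(1−p) = 7p + 2.
Setting these equal: −4p + 10 = 7p + 2 ⇒ −11p = -8 ⇒ p = 8/11, and the value is (-4)·(8/11) + 10 = 78/11.
For the receiver: with q = P(Forehand), equating Wide's and Body's payoffs gives −3q + 9 = 8q + 2 ⇒ q = 7/11.

78/11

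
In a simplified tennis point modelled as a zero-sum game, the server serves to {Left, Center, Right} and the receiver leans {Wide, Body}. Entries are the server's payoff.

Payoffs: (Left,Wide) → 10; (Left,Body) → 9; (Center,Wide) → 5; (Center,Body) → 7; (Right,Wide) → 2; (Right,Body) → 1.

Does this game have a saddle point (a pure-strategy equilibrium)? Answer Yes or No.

Row minima: Left → 9, Center → 5, Right → 1; maximin = 9.
Column maxima: Wide → 10, Body → 9; minimax = 9.
maximin = minimax = 9, so a saddle point exists.

Yes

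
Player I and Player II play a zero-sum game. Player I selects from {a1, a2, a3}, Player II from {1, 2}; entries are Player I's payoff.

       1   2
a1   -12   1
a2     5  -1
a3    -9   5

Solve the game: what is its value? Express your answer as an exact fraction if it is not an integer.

Row minima: a1 → -12, a2 → -1, a3 → -9; maximin = -1.
Column maxima: 1 → 5, 2 → 5; minimax = 5.
-1 ≠ 5, so there is no saddle point; optimal play is mixed.
a1 is strictly dominated by a3, so Player I never plays it.
On the remaining 2×2 (a2, a3 vs 1, 2):
Let Player I play a2 with probability p. Expected payoff against 1: 5p + (-9)(1−p) = 14p − 9; against 2: (-1)p + 5(1−p) = −6p + 5.
Setting these equal: 14p − 9 = −6p + 5 ⇒ 20p = 14 ⇒ p = 7/10, and the value is (14)·(7/10) − 9 = 4/5.
For Player II: with q = P(1), equating a2's and a3's payoffs gives 6q − 1 = −14q + 5 ⇒ q = 3/10.

4/5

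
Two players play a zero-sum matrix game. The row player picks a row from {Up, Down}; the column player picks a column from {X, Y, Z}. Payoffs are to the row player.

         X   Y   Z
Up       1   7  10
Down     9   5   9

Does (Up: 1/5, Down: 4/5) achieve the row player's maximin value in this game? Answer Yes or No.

No

Against X this mix gives (1/5)·1 + (4/5)·9 = 37/5.
Against Y this mix gives (1/5)·7 + (4/5)·5 = 27/5.
Against Z this mix gives (1/5)·10 + (4/5)·9 = 46/5.
The column player will play Y, holding the row player to 27/5. Shifting weight toward the row that does better against Y would raise this floor (the equalizing mix achieves 29/5 against both Y and X), so the proposed strategy is not optimal.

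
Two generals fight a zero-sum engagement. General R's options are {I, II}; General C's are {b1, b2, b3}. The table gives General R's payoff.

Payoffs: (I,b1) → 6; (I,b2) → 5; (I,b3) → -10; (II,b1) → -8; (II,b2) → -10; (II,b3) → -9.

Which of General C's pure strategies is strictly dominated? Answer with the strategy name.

b2 holds General R's payoff strictly below b1 in every row: 5 < 6, -10 < -8.
So b1 is strictly dominated for General C.

b1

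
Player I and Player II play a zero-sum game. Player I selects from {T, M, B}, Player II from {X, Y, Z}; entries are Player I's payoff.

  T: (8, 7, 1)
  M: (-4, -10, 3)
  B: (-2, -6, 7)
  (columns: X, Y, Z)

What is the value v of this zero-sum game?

Row minima: T → 1, M → -10, B → -6; maximin = 1.
Column maxima: X → 8, Y → 7, Z → 7; minimax = 7.
1 ≠ 7, so there is no saddle point; optimal play is mixed.
M is strictly dominated by B, so Player I never plays it.
X is strictly dominated by Y (it gives Player I strictly more in every row), so Player II never plays it.
On the remaining 2×2 (T, B vs Y, Z):
Let Player I play T with probability p. Expected payoff against Y: 7p + (-6)(1−p) = 13p − 6; against Z: 1p + 7(1−p) = −6p + 7.
Setting these equal: 13p − 6 = −6p + 7 ⇒ 19p = 13 ⇒ p = 13/19, and the value is (13)·(13/19) − 6 = 55/19.
For Player II: with q = P(Y), equating T's and B's payoffs gives 6q + 1 = −13q + 7 ⇒ q = 6/19.

55/19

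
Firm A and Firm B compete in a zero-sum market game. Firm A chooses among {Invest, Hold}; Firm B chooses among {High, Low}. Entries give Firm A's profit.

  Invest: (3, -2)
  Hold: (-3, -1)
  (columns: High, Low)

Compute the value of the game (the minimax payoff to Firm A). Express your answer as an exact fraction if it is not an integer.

Row minima: Invest → -2, Hold → -3; maximin = -2.
Column maxima: High → 3, Low → -1; minimax = -1.
-2 ≠ -1, so there is no saddle point; optimal play is mixed.
Let Firm A play Invest with probability p. Expected payoff against High: 3p + (-3)(1−p) = 6p − 3; against Low: (-2)p + (-1)(1−p) = −p − 1.
Setting these equal: 6p − 3 = −p − 1 ⇒ 7p = 2 ⇒ p = 2/7, and the value is (6)·(2/7) − 3 = -9/7.
For Firm B: with q = P(High), equating Invest's and Hold's payoffs gives 5q − 2 = −2q − 1 ⇒ q = 1/7.

-9/7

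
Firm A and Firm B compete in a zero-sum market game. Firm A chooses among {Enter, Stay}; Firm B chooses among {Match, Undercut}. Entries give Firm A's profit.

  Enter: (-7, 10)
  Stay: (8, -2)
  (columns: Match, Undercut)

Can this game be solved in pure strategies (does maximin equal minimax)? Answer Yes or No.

Row minima: Enter → -7, Stay → -2; maximin = -2.
Column maxima: Match → 8, Undercut → 10; minimax = 8.
-2 ≠ 8, so no pure-strategy equilibrium exists.

No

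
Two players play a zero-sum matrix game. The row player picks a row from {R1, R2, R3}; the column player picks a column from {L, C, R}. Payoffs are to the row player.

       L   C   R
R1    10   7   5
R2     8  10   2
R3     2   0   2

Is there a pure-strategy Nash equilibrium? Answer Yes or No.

Yes

Row minima: R1 → 5, R2 → 2, R3 → 0; maximin = 5.
Column maxima: L → 10, C → 10, R → 5; minimax = 5.
maximin = minimax = 5, so a saddle point exists.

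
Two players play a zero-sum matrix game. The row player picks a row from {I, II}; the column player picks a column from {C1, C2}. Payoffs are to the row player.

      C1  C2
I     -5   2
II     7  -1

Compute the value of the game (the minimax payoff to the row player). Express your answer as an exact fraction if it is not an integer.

3/5

Row minima: I → -5, II → -1; maximin = -1.
Column maxima: C1 → 7, C2 → 2; minimax = 2.
-1 ≠ 2, so there is no saddle point; optimal play is mixed.
Let the row player play I with probability p. Expected payoff against C1: (-5)p + 7(1−p) = −12p + 7; against C2: 2p + (-1)(1−p) = 3p − 1.
Setting these equal: −12p + 7 = 3p − 1 ⇒ −15p = -8 ⇒ p = 8/15, and the value is (-12)·(8/15) + 7 = 3/5.
For the column player: with q = P(C1), equating I's and II's payoffs gives −7q + 2 = 8q − 1 ⇒ q = 1/5.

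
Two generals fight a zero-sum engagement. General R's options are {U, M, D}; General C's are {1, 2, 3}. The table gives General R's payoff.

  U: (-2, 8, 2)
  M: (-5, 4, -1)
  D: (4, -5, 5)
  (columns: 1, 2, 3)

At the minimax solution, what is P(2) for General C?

Row minima: U → -2, M → -5, D → -5; maximin = -2.
Column maxima: 1 → 4, 2 → 8, 3 → 5; minimax = 4.
-2 ≠ 4, so there is no saddle point; optimal play is mixed.
M is strictly dominated by U, so General R never plays it.
3 is strictly dominated by 1 (it gives General R strictly more in every row), so General C never plays it.
On the remaining 2×2 (U, D vs 1, 2):
Let General R play U with probability p. Expected payoff against 1: (-2)p + 4(1−p) = −6p + 4; against 2: 8p + (-5)(1−p) = 13p − 5.
Setting these equal: −6p + 4 = 13p − 5 ⇒ −19p = -9 ⇒ p = 9/19, and the value is (-6)·(9/19) + 4 = 22/19.
For General C: with q = P(1), equating U's and D's payoffs gives −10q + 8 = 9q − 5 ⇒ q = 13/19.

6/19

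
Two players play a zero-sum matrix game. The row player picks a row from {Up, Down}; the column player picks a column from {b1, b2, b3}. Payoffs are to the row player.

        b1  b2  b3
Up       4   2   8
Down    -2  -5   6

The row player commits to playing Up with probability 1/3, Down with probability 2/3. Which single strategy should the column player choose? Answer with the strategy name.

b2

If the column player plays b1, the row player's expected payoff is (1/3)·4 + (2/3)·(-2) = 0.
If the column player plays b2, the row player's expected payoff is (1/3)·2 + (2/3)·(-5) = -8/3.
If the column player plays b3, the row player's expected payoff is (1/3)·8 + (2/3)·6 = 20/3.
The column player minimizes the row player's payoff; the smallest is -8/3, so the best response is b2.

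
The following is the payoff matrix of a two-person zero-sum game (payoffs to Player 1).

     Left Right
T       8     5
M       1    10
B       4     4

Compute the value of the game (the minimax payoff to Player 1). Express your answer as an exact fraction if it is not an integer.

Row minima: T → 5, M → 1, B → 4; maximin = 5.
Column maxima: Left → 8, Right → 10; minimax = 8.
5 ≠ 8, so there is no saddle point; optimal play is mixed.
B is strictly dominated by T, so Player 1 never plays it.
On the remaining 2×2 (T, M vs Left, Right):
Let Player 1 play T with probability p. Expected payoff against Left: 8p + 1(1−p) = 7p + 1; against Right: 5p + 10(1−p) = −5p + 10.
Setting these equal: 7p + 1 = −5p + 10 ⇒ 12p = 9 ⇒ p = 3/4, and the value is (7)·(3/4) + 1 = 25/4.
For Player 2: with q = P(Left), equating T's and M's payoffs gives 3q + 5 = −9q + 10 ⇒ q = 5/12.

25/4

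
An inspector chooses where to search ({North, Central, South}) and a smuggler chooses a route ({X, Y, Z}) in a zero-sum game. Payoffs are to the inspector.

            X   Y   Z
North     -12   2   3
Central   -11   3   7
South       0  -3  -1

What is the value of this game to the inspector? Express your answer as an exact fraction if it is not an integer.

Row minima: North → -12, Central → -11, South → -3; maximin = -3.
Column maxima: X → 0, Y → 3, Z → 7; minimax = 0.
-3 ≠ 0, so there is no saddle point; optimal play is mixed.
North is strictly dominated by Central, so the inspector never plays it.
Z is strictly dominated by Y (it gives the inspector strictly more in every row), so the smuggler never plays it.
On the remaining 2×2 (Central, South vs X, Y):
Let the inspector play Central with probability p. Expected payoff against X: (-11)p + 0(1−p) = −11p; against Y: 3p + (-3)(1−p) = 6p − 3.
Setting these equal: −11p = 6p − 3 ⇒ −17p = -3 ⇒ p = 3/17, and the value is (-11)·(3/17) = -33/17.
For the smuggler: with q = P(X), equating Central's and South's payoffs gives −14q + 3 = 3q − 3 ⇒ q = 6/17.

-33/17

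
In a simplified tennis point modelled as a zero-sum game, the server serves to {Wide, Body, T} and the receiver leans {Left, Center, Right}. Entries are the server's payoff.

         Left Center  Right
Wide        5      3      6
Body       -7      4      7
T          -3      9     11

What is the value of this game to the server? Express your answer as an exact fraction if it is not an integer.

Row minima: Wide → 3, Body → -7, T → -3; maximin = 3.
Column maxima: Left → 5, Center → 9, Right → 11; minimax = 5.
3 ≠ 5, so there is no saddle point; optimal play is mixed.
Body is strictly dominated by T, so the server never plays it.
Right is strictly dominated by Left (it gives the server strictly more in every row), so the receiver never plays it.
On the remaining 2×2 (Wide, T vs Left, Center):
Let the server play Wide with probability p. Expected payoff against Left: 5p + (-3)(1−p) = 8p − 3; against Center: 3p + 9(1−p) = −6p + 9.
Setting these equal: 8p − 3 = −6p + 9 ⇒ 14p = 12 ⇒ p = 6/7, and the value is (8)·(6/7) − 3 = 27/7.
For the receiver: with q = P(Left), equating Wide's and T's payoffs gives 2q + 3 = −12q + 9 ⇒ q = 3/7.

27/7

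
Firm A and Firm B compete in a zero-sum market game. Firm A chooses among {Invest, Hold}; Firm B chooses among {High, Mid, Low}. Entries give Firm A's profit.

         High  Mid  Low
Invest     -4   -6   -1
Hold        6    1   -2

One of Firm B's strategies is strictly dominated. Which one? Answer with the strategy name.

High

Mid holds Firm A's payoff strictly below High in every row: -6 < -4, 1 < 6.
So High is strictly dominated for Firm B.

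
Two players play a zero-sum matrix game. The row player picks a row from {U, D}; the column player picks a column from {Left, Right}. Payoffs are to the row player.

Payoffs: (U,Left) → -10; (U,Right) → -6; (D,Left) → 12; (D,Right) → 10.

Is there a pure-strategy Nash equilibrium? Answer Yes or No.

Row minima: U → -10, D → 10; maximin = 10.
Column maxima: Left → 12, Right → 10; minimax = 10.
maximin = minimax = 10, so a saddle point exists.

Yes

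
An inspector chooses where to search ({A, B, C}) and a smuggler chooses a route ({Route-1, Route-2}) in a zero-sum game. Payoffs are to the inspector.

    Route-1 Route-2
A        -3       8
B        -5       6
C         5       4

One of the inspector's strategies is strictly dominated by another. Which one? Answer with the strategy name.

B

A gives a strictly higher payoff than B against every column: -3 > -5, 8 > 6.
So B is strictly dominated and the inspector never plays it.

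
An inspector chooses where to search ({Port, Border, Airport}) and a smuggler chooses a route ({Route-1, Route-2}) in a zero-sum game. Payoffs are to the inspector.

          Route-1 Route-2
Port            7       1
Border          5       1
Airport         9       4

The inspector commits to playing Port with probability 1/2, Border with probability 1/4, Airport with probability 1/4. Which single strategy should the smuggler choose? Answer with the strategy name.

Route-2

If the smuggler plays Route-1, the inspector's expected payoff is (1/2)·7 + (1/4)·5 + (1/4)·9 = 7.
If the smuggler plays Route-2, the inspector's expected payoff is (1/2)·1 + (1/4)·1 + (1/4)·4 = 7/4.
The smuggler minimizes the inspector's payoff; the smallest is 7/4, so the best response is Route-2.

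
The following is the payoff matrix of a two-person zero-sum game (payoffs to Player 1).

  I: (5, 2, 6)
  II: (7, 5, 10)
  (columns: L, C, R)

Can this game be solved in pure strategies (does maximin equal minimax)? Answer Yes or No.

Row minima: I → 2, II → 5; maximin = 5.
Column maxima: L → 7, C → 5, R → 10; minimax = 5.
maximin = minimax = 5, so a saddle point exists.

Yes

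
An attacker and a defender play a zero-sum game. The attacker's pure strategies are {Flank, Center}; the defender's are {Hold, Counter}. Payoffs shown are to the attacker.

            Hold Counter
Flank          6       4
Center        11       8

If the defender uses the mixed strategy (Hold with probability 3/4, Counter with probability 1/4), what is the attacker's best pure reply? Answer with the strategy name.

Center

Expected payoff of Flank: (3/4)·6 + (1/4)·4 = 11/2.
Expected payoff of Center: (3/4)·11 + (1/4)·8 = 41/4.
The largest is 41/4, so the attacker's best response is Center.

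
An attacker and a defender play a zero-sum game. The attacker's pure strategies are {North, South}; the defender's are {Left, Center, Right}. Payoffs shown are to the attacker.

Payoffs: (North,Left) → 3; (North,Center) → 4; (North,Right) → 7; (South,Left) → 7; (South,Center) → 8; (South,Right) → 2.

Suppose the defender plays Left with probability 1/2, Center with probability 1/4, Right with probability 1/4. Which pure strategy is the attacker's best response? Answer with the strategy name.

Expected payoff of North: (1/2)·3 + (1/4)·4 + (1/4)·7 = 17/4.
Expected payoff of South: (1/2)·7 + (1/4)·8 + (1/4)·2 = 6.
The largest is 6, so the attacker's best response is South.

South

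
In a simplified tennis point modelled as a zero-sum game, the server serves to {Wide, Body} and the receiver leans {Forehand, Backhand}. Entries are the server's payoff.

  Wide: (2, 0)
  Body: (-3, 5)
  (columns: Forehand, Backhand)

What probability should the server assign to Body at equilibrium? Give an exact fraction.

Row minima: Wide → 0, Body → -3; maximin = 0.
Column maxima: Forehand → 2, Backhand → 5; minimax = 2.
0 ≠ 2, so there is no saddle point; optimal play is mixed.
Let the server play Wide with probability p. Expected payoff against Forehand: 2p + (-3)(1−p) = 5p − 3; against Backhand: 0p + 5(1−p) = −5p + 5.
Setting these equal: 5p − 3 = −5p + 5 ⇒ 10p = 8 ⇒ p = 4/5, and the value is (5)·(4/5) − 3 = 1.
For the receiver: with q = P(Forehand), equating Wide's and Body's payoffs gives 2q = −8q + 5 ⇒ q = 1/2.

1/5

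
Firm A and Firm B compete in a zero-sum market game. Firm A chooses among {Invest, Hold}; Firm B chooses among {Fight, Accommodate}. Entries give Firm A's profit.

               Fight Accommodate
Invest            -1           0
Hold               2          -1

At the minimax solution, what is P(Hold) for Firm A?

1/4

Row minima: Invest → -1, Hold → -1; maximin = -1.
Column maxima: Fight → 2, Accommodate → 0; minimax = 0.
-1 ≠ 0, so there is no saddle point; optimal play is mixed.
Let Firm A play Invest with probability p. Expected payoff against Fight: (-1)p + 2(1−p) = −3p + 2; against Accommodate: 0p + (-1)(1−p) = p − 1.
Setting these equal: −3p + 2 = p − 1 ⇒ −4p = -3 ⇒ p = 3/4, and the value is (-3)·(3/4) + 2 = -1/4.
For Firm B: with q = P(Fight), equating Invest's and Hold's payoffs gives −q = 3q − 1 ⇒ q = 1/4.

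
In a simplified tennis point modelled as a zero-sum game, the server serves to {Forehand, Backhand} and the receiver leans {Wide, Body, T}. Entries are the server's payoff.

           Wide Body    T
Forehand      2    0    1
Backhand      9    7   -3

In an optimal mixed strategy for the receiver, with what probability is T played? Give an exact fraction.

7/11

Row minima: Forehand → 0, Backhand → -3; maximin = 0.
Column maxima: Wide → 9, Body → 7, T → 1; minimax = 1.
0 ≠ 1, so there is no saddle point; optimal play is mixed.
Wide is strictly dominated by Body (it gives the server strictly more in every row), so the receiver never plays it.
On the remaining 2×2 (Forehand, Backhand vs Body, T):
Let the server play Forehand with probability p. Expected payoff against Body: 0p + 7(1−p) = −7p + 7; against T: 1p + (-3)(1−p) = 4p − 3.
Setting these equal: −7p + 7 = 4p − 3 ⇒ −11p = -10 ⇒ p = 10/11, and the value is (-7)·(10/11) + 7 = 7/11.
For the receiver: with q = P(Body), equating Forehand's and Backhand's payoffs gives −q + 1 = 10q − 3 ⇒ q = 4/11.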